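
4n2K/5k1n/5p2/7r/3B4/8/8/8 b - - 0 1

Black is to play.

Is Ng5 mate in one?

After Ng5: white king on h8; in check: yes, from the black rook on h5.
King squares — g7: attacked by Kf7; h7: attacked by Ng5; g8: attacked by Kf7.
White has no legal moves → checkmate.

yes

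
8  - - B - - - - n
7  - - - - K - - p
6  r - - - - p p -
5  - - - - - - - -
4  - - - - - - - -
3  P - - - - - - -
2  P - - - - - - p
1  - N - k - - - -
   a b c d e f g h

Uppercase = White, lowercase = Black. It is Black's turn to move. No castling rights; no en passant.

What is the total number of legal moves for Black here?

Black to move; king on d1.
In check: no.
Legal moves: Nf7, Ra8, Ra7+, Re6+, Rd6, Rc6, Rb6, Ra5, Ra4, Rxa3, Ke2, Kc2, Ke1, Kc1, h6, g5, f5, h1=Q, h1=R, h1=B, h1=N, h5.
Count: 22.

22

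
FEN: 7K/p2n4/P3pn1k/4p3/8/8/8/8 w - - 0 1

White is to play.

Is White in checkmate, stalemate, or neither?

White to move; white king on h8.
In check: no.
King squares — g7: attacked by Kh6; h7: attacked by Nf6; g8: attacked by Nf6.
Legal moves for White: none.
Not in check and no legal moves → stalemate.

stalemate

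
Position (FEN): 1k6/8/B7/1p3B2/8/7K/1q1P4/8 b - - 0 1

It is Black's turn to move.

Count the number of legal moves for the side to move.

Black to move; king on b8.
In check: no.
Legal moves: Ka8, Kc7, Ka7, Qh8+, Qg7, Qf6, Qe5, Qd4, Qb4, Qc3+, Qb3+, Qa3+, Qxd2, Qc2, Qa2, Qc1, Qb1, Qa1, b4.
Count: 19.

19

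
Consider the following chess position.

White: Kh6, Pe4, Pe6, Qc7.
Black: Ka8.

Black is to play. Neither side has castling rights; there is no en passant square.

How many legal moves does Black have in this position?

Black to move; king on a8.
In check: no.
Legal moves: none.
Count: 0.

0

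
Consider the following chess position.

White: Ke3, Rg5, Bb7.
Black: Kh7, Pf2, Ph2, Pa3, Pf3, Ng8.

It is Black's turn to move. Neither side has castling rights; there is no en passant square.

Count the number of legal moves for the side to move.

14

Black to move; king on h7.
In check: no.
Legal moves: Ne7, Nh6, Nf6, Kh8, Kh6, a2, h1=Q, h1=R, h1=B, h1=N, f1=Q, f1=R, f1=B, f1=N+.
Count: 14.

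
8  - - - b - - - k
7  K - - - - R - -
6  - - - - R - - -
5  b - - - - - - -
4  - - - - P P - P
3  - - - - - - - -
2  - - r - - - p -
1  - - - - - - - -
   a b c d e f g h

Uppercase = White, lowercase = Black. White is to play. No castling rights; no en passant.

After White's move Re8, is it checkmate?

yes

After Re8: black king on h8; in check: yes, from the white rook on e8.
King squares — g7: attacked by Rf7; h7: attacked by Rf7; g8: attacked by Re8.
Black has no legal moves → checkmate.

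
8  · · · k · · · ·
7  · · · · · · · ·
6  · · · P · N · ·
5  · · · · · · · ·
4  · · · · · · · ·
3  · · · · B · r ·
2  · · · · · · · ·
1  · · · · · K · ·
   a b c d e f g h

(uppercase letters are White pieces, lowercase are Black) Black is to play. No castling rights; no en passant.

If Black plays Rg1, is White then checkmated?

After Rg1: white king on f1; in check: yes, from the black rook on g1.
White has 4 legal replies: Kf2, Ke2, Kxg1, Bxg1.
In check but a legal move exists → not checkmate.

no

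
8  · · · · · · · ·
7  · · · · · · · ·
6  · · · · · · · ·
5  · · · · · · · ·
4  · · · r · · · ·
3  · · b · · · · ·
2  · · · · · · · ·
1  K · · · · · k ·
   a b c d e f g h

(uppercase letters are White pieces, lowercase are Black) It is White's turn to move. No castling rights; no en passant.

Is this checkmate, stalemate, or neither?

neither

White to move; white king on a1.
In check: yes, from the black bishop on c3.
Legal moves for White: Ka2, Kb1.
White is in check but has 2 legal moves → neither.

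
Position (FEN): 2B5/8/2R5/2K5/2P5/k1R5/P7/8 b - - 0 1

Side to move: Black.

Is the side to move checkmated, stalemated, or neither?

Black to move; black king on a3.
In check: yes, from the white rook on c3.
Legal moves for Black: Ka4, Kb2, Kxa2.
Black is in check but has 3 legal moves → neither.

neither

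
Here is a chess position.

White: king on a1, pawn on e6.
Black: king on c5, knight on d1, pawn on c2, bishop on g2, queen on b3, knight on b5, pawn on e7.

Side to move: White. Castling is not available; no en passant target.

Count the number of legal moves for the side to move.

0

White to move; king on a1.
In check: no.
Legal moves: none.
Count: 0.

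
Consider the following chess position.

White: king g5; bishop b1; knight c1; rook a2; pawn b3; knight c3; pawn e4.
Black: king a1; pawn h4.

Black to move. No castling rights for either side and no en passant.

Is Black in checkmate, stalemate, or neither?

Black to move; black king on a1.
In check: yes, from the white rook on a2.
King squares — b1: attacked by Nc3; a2: attacked by Bb1; b2: attacked by Ra2.
Legal moves for Black: none.
In check with no legal moves → checkmate.

checkmate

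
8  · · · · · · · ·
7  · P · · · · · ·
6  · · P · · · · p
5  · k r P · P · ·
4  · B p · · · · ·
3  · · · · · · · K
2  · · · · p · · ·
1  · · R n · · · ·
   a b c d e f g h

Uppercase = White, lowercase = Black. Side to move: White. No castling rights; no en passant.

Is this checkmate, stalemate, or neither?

neither

White to move; white king on h3.
In check: no.
Legal moves for White include: Bxc5, Ba5, Bc3, Ba3, Bd2, Be1, Kh4, Kg4, Kg3, Kh2, Kg2, Rxc4, Rc3, Rc2, Rxd1, Rb1, Ra1, b8=Q+, ... (list truncated; more exist).
White has legal moves and is not in check → neither.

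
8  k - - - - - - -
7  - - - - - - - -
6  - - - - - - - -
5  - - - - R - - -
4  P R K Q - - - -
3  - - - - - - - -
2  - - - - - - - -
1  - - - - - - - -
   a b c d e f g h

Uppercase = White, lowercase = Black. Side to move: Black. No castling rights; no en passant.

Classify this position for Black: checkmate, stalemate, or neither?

stalemate

Black to move; black king on a8.
In check: no.
King squares — a7: attacked by Qd4; b7: attacked by Rb4; b8: attacked by Rb4.
Legal moves for Black: none.
Not in check and no legal moves → stalemate.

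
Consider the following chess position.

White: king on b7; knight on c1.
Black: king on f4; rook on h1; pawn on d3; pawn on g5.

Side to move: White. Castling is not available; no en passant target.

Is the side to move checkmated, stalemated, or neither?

White to move; white king on b7.
In check: no.
Legal moves for White: Kc8, Kb8, Ka8, Kc7, Ka7, Kc6, Kb6, Ka6, Nxd3+, Nb3, Ne2+, Na2.
White has 12 legal moves and is not in check → neither.

neither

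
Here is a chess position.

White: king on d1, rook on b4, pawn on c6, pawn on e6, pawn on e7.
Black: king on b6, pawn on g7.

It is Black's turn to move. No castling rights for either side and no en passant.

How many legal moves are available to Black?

Black to move; king on b6.
In check: yes, from the white rook on b4.
Legal moves: Kc7, Ka7, Kxc6, Ka6, Kc5, Ka5.
Count: 6.

6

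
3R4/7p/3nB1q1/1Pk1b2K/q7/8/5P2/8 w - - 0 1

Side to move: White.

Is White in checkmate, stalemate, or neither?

checkmate

White to move; white king on h5.
In check: yes, from the black queen on g6.
King squares — g4: attacked by Qa4; h4: attacked by Qa4; g5: attacked by Qg6; g6: attacked by Ph7; h6: attacked by Qg6.
Legal moves for White: none.
In check with no legal moves → checkmate.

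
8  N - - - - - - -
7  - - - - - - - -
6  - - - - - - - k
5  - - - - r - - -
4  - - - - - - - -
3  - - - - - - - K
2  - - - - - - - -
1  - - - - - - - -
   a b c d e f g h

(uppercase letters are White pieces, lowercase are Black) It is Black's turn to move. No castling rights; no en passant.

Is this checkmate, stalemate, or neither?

Black to move; black king on h6.
In check: no.
Legal moves for Black include: Kh7, Kg7, Kg6, Kh5, Kg5, Re8, Re7, Re6, Rh5+, Rg5, Rf5, Rd5, Rc5, Rb5, Ra5, Re4, Re3+, Re2, ... (list truncated; more exist).
Black has legal moves and is not in check → neither.

neither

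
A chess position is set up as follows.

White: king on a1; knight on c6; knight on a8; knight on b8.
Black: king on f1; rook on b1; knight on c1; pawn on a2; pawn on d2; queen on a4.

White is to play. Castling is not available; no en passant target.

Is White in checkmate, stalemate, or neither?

checkmate

White to move; white king on a1.
In check: yes, from the black rook on b1.
King squares — b1: attacked by Pa2; a2: attacked by Nc1; b2: attacked by Rb1.
Legal moves for White: none.
In check with no legal moves → checkmate.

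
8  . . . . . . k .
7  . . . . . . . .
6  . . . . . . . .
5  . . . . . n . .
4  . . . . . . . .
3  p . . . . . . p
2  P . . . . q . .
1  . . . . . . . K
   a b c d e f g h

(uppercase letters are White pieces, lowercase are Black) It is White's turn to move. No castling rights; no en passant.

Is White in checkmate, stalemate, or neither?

White to move; white king on h1.
In check: no.
King squares — g1: attacked by Qf2; g2: attacked by Qf2; h2: attacked by Qf2.
Legal moves for White: none.
Not in check and no legal moves → stalemate.

stalemate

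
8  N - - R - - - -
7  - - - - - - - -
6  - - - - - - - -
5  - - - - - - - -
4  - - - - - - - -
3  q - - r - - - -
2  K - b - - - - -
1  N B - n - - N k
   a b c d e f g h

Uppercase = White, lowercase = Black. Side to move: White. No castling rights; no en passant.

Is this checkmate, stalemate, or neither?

checkmate

White to move; white king on a2.
In check: yes, from the black queen on a3.
King squares — a1: own knight; b1: own bishop; b2: attacked by Nd1; a3: attacked by Rd3; b3: attacked by Bc2.
Legal moves for White: none.
In check with no legal moves → checkmate.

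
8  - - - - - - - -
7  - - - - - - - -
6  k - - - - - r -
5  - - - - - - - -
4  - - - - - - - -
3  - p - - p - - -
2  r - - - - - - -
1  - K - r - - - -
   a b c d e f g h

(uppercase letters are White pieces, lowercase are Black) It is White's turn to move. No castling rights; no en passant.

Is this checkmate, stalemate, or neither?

checkmate

White to move; white king on b1.
In check: yes, from the black rook on d1.
King squares — a1: attacked by Rd1; c1: attacked by Rd1; a2: attacked by Pb3; b2: attacked by Ra2; c2: attacked by Ra2.
Legal moves for White: none.
In check with no legal moves → checkmate.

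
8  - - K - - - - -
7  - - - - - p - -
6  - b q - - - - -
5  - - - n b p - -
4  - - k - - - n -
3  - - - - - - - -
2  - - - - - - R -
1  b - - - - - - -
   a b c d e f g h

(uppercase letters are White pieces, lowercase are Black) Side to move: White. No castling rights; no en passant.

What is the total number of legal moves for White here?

White to move; king on c8.
In check: yes, from the black queen on c6.
Legal moves: none.
Count: 0.

0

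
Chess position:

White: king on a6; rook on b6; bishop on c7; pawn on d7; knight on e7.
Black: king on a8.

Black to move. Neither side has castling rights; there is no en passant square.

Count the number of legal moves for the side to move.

0

Black to move; king on a8.
In check: no.
Legal moves: none.
Count: 0.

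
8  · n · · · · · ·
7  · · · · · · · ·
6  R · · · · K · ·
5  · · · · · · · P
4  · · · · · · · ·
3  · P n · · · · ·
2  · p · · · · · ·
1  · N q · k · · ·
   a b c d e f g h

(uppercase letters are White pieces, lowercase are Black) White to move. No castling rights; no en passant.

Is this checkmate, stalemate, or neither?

White to move; white king on f6.
In check: no.
Legal moves for White include: Kg7, Kf7, Ke7, Kg6, Ke6, Kf5, Ke5, Ra8, Ra7, Re6+, Rd6, Rc6, Rb6, Ra5, Ra4, Ra3, Ra2, Ra1, ... (list truncated; more exist).
White has legal moves and is not in check → neither.

neither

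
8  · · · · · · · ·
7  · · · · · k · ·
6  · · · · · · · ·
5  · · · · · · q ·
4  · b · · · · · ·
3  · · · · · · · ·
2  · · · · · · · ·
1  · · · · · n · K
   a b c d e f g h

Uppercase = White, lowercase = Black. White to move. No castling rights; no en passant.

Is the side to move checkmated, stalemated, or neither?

stalemate

White to move; white king on h1.
In check: no.
King squares — g1: attacked by Qg5; g2: attacked by Qg5; h2: attacked by Nf1.
Legal moves for White: none.
Not in check and no legal moves → stalemate.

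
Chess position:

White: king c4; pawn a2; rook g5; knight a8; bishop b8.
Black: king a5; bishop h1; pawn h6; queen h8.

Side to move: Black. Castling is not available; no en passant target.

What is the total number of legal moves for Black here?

Black to move; king on a5.
In check: yes, from the white rook on g5.
Legal moves: Ka6, Ka4, Qe5, Bd5+, hxg5.
Count: 5.

5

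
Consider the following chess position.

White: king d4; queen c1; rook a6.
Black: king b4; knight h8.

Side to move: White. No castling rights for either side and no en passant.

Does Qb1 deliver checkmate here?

After Qb1: black king on b4; in check: yes, from the white queen on b1.
King squares — a3: attacked by Ra6; b3: attacked by Qb1; c3: attacked by Kd4; a4: attacked by Ra6; c4: attacked by Kd4; a5: attacked by Ra6; b5: attacked by Qb1; c5: attacked by Kd4.
Black has no legal moves → checkmate.

yes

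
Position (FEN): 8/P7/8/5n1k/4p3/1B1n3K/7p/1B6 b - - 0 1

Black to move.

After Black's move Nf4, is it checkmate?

no

After Nf4: white king on h3; in check: yes, from the black knight on f4.
White has 1 legal reply: Kxh2.
In check but a legal move exists → not checkmate.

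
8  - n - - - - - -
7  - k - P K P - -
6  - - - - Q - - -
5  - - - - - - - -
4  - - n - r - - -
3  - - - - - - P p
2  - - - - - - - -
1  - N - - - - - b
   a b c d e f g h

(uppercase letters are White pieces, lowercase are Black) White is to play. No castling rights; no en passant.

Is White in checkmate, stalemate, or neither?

White to move; white king on e7.
In check: no.
Legal moves for White: Kf8, Ke8, Kd8, Kf6, Qe5, Qxe4+, Nc3, Na3, Nd2, f8=Q, f8=R, f8=B, f8=N, d8=Q, d8=R, d8=B, d8=N+, g4.
White has 18 legal moves and is not in check → neither.

neither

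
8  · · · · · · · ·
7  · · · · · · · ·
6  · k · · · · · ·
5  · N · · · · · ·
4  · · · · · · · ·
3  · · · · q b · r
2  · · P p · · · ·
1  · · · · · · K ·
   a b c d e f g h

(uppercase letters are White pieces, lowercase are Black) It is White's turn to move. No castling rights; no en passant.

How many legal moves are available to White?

White to move; king on g1.
In check: yes, from the black queen on e3.
Legal moves: Kf1.
Count: 1.

1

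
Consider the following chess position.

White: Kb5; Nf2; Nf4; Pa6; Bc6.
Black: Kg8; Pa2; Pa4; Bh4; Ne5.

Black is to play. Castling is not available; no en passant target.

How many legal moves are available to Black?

Black to move; king on g8.
In check: no.
Legal moves: Kh8, Kf8, Kh7, Kg7, Kf7, Nf7, Nd7, Ng6, Nxc6, Ng4, Nc4, Nf3, Nd3, Bd8, Be7, Bf6, Bg5, Bg3, Bxf2, a3, a1=Q, a1=R, a1=B, a1=N.
Count: 24.

24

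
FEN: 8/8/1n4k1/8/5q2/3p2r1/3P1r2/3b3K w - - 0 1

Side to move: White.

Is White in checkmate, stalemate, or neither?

White to move; white king on h1.
In check: no.
King squares — g1: attacked by Rg3; g2: attacked by Rf2; h2: attacked by Rf2.
Legal moves for White: none.
Not in check and no legal moves → stalemate.

stalemate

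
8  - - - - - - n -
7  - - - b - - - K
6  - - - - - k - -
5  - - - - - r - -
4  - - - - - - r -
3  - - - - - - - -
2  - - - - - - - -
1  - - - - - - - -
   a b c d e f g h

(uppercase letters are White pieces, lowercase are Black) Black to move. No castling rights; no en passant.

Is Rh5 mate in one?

After Rh5: white king on h7; in check: yes, from the black rook on h5.
King squares — g6: attacked by Rg4; h6: attacked by Rh5; g7: attacked by Rg4; g8: attacked by Rg4; h8: attacked by Rh5.
White has no legal moves → checkmate.

yes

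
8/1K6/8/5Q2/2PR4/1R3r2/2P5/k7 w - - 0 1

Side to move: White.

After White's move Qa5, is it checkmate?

After Qa5: black king on a1; in check: yes, from the white queen on a5.
King squares — b1: attacked by Rb3; a2: attacked by Qa5; b2: attacked by Rb3.
Black has no legal moves → checkmate.

yes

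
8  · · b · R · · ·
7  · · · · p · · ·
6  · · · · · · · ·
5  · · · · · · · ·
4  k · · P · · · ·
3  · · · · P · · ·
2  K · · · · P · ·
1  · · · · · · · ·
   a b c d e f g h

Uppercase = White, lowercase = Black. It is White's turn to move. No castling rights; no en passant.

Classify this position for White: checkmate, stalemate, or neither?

White to move; white king on a2.
In check: no.
Legal moves for White: Rh8, Rg8, Rf8, Rd8, Rxc8, Rxe7, Kb2, Kb1, Ka1, d5, e4, f3, f4.
White has 13 legal moves and is not in check → neither.

neither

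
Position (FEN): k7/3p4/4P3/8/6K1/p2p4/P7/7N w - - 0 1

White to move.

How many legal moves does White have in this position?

12

White to move; king on g4.
In check: no.
Legal moves: Kh5, Kg5, Kf5, Kh4, Kf4, Kh3, Kg3, Kf3, Ng3, Nf2, exd7, e7.
Count: 12.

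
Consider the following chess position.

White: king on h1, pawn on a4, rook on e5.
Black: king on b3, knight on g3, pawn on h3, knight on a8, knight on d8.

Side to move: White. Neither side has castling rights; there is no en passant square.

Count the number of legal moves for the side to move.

2

White to move; king on h1.
In check: yes, from the black knight on g3.
Legal moves: Kh2, Kg1.
Count: 2.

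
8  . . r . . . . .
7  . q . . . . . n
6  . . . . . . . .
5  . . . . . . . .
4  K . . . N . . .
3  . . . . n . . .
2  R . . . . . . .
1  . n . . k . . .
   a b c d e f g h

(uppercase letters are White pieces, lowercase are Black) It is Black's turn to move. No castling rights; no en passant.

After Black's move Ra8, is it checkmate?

yes

After Ra8: white king on a4; in check: yes, from the black rook on a8.
King squares — a3: attacked by Nb1; b3: attacked by Qb7; b4: attacked by Qb7; a5: attacked by Ra8; b5: attacked by Qb7.
White has no legal moves → checkmate.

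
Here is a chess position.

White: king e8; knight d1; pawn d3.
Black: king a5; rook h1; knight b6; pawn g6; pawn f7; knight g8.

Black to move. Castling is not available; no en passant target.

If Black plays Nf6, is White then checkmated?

no

After Nf6: white king on e8; in check: yes, from the black knight on f6.
White has 4 legal replies: Kf8, Kd8, Kxf7, Ke7.
In check but a legal move exists → not checkmate.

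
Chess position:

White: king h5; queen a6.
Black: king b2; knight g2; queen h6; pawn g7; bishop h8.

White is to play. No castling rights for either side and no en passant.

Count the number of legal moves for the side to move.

2

White to move; king on h5.
In check: yes, from the black queen on h6.
Legal moves: Kg4, Qxh6.
Count: 2.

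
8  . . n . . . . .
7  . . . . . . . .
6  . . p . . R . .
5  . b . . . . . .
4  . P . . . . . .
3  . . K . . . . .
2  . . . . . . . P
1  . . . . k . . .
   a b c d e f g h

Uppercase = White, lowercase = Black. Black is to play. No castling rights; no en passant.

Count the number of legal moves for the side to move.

13

Black to move; king on e1.
In check: no.
Legal moves: Ne7, Na7, Nd6, Nb6, Ba6, Bc4, Ba4, Bd3, Be2, Bf1, Ke2, Kd1, c5.
Count: 13.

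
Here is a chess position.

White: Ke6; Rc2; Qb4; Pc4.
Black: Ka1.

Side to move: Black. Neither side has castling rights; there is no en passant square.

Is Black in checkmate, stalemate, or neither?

stalemate

Black to move; black king on a1.
In check: no.
King squares — b1: attacked by Qb4; a2: attacked by Rc2; b2: attacked by Rc2.
Legal moves for Black: none.
Not in check and no legal moves → stalemate.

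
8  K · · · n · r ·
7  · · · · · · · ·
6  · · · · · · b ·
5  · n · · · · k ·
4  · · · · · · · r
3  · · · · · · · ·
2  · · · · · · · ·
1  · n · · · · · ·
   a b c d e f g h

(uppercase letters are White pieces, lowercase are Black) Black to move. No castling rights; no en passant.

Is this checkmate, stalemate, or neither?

neither

Black to move; black king on g5.
In check: no.
Legal moves for Black include: Rgh8, Rf8, Rg7, Ng7+, Nec7+, Nf6+, Ned6#, Bh7, Bf7, Bh5, Bf5, Be4+, Bd3, Bc2, Kh6, Kf6, Kh5, Kf5, ... (list truncated; more exist).
Black has legal moves and is not in check → neither.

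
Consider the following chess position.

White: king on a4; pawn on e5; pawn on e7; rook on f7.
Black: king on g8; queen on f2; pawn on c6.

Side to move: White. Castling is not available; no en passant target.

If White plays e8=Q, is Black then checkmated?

After e8=Q: black king on g8; in check: yes, from the white queen on e8.
King squares — f7: attacked by Qe8; g7: attacked by Rf7; h7: attacked by Rf7; f8: attacked by Rf7; h8: attacked by Qe8.
Black has no legal moves → checkmate.

yes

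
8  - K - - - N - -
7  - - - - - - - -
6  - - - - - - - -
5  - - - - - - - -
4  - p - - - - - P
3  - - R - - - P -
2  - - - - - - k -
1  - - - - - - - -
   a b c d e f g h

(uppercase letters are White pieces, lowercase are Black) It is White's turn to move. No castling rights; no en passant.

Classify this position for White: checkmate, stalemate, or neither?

neither

White to move; white king on b8.
In check: no.
Legal moves for White include: Nh7, Nd7, Ng6, Ne6, Kc8, Ka8, Kc7, Kb7, Ka7, Rc8, Rc7, Rc6, Rc5, Rc4, Rf3, Re3, Rd3, Rb3, ... (list truncated; more exist).
White has legal moves and is not in check → neither.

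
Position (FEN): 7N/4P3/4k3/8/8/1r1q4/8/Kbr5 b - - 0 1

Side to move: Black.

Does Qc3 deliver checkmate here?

yes

After Qc3: white king on a1; in check: yes, from the black queen on c3.
King squares — b1: attacked by Rc1; a2: attacked by Bb1; b2: attacked by Rb3.
White has no legal moves → checkmate.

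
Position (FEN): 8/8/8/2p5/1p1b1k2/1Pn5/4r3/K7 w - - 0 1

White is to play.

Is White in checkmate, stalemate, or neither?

White to move; white king on a1.
In check: no.
King squares — b1: attacked by Nc3; a2: attacked by Re2; b2: attacked by Re2.
Legal moves for White: none.
Not in check and no legal moves → stalemate.

stalemate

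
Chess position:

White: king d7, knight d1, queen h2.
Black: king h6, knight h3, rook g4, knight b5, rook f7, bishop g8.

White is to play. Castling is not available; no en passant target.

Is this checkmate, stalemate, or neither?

White to move; white king on d7.
In check: yes, from the black rook on f7.
Legal moves for White: Ke8, Kd8, Kc8, Ke6, Kc6.
White is in check but has 5 legal moves → neither.

neither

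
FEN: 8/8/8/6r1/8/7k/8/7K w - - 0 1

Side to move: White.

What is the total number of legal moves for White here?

White to move; king on h1.
In check: no.
Legal moves: none.
Count: 0.

0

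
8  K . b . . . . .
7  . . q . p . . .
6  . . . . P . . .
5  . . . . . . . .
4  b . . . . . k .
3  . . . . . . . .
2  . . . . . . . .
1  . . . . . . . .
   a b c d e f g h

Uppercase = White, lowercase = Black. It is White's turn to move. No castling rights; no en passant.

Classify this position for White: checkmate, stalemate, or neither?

White to move; white king on a8.
In check: no.
King squares — a7: attacked by Qc7; b7: attacked by Qc7; b8: attacked by Qc7.
Legal moves for White: none.
Not in check and no legal moves → stalemate.

stalemate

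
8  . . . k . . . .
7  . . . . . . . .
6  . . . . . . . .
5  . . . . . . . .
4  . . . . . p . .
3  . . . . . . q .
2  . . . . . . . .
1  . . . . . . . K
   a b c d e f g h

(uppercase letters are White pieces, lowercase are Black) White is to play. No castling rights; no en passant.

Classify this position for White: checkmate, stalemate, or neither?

stalemate

White to move; white king on h1.
In check: no.
King squares — g1: attacked by Qg3; g2: attacked by Qg3; h2: attacked by Qg3.
Legal moves for White: none.
Not in check and no legal moves → stalemate.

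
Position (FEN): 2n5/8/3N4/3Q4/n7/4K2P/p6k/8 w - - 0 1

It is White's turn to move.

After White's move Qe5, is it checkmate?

no

After Qe5: black king on h2; in check: yes, from the white queen on e5.
Black has 4 legal replies: Kxh3, Kg2, Kh1, Kg1.
In check but a legal move exists → not checkmate.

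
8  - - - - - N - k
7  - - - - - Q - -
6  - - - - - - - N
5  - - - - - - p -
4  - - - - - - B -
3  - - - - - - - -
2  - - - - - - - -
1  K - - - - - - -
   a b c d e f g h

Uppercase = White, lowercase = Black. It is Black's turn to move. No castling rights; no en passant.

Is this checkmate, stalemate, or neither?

Black to move; black king on h8.
In check: no.
King squares — g7: attacked by Qf7; h7: attacked by Qf7; g8: attacked by Nh6.
Legal moves for Black: none.
Not in check and no legal moves → stalemate.

stalemate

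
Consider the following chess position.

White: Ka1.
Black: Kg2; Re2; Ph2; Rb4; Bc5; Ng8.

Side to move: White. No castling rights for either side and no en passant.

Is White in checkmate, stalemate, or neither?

White to move; white king on a1.
In check: no.
King squares — b1: attacked by Rb4; a2: attacked by Re2; b2: attacked by Re2.
Legal moves for White: none.
Not in check and no legal moves → stalemate.

stalemate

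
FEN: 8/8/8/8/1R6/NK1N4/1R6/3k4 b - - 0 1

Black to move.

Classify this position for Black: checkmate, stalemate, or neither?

Black to move; black king on d1.
In check: no.
King squares — c1: attacked by Nd3; e1: attacked by Nd3; c2: attacked by Rb2; d2: attacked by Rb2; e2: attacked by Rb2.
Legal moves for Black: none.
Not in check and no legal moves → stalemate.

stalemate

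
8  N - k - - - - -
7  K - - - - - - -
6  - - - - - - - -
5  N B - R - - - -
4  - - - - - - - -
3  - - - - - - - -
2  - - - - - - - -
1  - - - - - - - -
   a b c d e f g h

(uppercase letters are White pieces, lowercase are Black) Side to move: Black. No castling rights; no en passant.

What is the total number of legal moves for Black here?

Black to move; king on c8.
In check: no.
Legal moves: none.
Count: 0.

0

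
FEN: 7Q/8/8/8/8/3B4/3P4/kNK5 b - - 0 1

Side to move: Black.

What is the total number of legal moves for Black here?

Black to move; king on a1.
In check: yes, from the white queen on h8.
Legal moves: Ka2.
Count: 1.

1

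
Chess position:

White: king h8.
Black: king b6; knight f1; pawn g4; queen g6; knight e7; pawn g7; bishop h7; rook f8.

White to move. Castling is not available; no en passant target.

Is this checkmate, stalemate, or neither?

checkmate

White to move; white king on h8.
In check: yes, from the black rook on f8.
King squares — g7: attacked by Qg6; h7: attacked by Qg6; g8: attacked by Ne7.
Legal moves for White: none.
In check with no legal moves → checkmate.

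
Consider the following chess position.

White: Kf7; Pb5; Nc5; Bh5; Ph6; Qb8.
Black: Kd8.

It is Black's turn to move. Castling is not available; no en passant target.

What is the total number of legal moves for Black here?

0

Black to move; king on d8.
In check: yes, from the white queen on b8.
Legal moves: none.
Count: 0.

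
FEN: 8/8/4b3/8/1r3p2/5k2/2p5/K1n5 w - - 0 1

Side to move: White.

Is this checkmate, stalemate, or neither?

White to move; white king on a1.
In check: no.
King squares — b1: attacked by Pc2; a2: attacked by Nc1; b2: attacked by Rb4.
Legal moves for White: none.
Not in check and no legal moves → stalemate.

stalemate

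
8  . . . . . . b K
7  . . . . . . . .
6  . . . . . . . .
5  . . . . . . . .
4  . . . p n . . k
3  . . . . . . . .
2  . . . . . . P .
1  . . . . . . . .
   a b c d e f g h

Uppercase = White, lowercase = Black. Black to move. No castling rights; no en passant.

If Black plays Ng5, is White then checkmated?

After Ng5: white king on h8; in check: no.
White is not in check, so this cannot be checkmate.

no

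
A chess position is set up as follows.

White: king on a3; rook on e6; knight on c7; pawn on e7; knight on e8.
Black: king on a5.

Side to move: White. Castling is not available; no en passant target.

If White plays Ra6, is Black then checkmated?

yes

After Ra6: black king on a5; in check: yes, from the white rook on a6.
King squares — a4: attacked by Ka3; b4: attacked by Ka3; b5: attacked by Nc7; a6: attacked by Nc7; b6: attacked by Ra6.
Black has no legal moves → checkmate.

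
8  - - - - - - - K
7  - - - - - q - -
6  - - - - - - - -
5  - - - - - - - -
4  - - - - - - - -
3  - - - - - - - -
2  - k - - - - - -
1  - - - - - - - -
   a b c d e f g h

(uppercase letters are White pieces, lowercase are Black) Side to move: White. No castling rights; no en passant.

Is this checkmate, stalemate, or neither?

White to move; white king on h8.
In check: no.
King squares — g7: attacked by Qf7; h7: attacked by Qf7; g8: attacked by Qf7.
Legal moves for White: none.
Not in check and no legal moves → stalemate.

stalemate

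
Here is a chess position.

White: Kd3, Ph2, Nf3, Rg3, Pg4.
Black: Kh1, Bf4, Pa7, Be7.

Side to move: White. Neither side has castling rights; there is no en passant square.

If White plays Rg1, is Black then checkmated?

After Rg1: black king on h1; in check: yes, from the white rook on g1.
King squares — g1: attacked by Nf3; g2: attacked by Rg1; h2: attacked by Nf3.
Black has no legal moves → checkmate.

yes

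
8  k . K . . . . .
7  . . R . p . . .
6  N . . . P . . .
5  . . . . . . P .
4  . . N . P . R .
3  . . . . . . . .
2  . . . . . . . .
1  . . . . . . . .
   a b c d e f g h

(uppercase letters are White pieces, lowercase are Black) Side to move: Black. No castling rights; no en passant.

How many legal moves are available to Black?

Black to move; king on a8.
In check: no.
Legal moves: none.
Count: 0.

0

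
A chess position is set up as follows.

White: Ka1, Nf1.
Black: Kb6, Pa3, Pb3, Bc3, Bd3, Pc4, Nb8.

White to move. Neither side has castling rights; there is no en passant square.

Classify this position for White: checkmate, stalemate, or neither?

checkmate

White to move; white king on a1.
In check: yes, from the black bishop on c3.
King squares — b1: attacked by Bd3; a2: attacked by Pb3; b2: attacked by Pa3.
Legal moves for White: none.
In check with no legal moves → checkmate.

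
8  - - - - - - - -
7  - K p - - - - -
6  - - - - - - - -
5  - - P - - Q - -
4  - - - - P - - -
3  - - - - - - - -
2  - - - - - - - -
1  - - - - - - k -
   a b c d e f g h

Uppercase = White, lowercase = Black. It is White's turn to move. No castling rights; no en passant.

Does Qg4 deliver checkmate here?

no

After Qg4: black king on g1; in check: yes, from the white queen on g4.
Black has 4 legal replies: Kh2, Kf2, Kh1, Kf1.
In check but a legal move exists → not checkmate.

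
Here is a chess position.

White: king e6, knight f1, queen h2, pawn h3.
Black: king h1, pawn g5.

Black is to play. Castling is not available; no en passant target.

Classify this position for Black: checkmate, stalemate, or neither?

Black to move; black king on h1.
In check: yes, from the white queen on h2.
King squares — g1: attacked by Qh2; g2: attacked by Qh2; h2: attacked by Nf1.
Legal moves for Black: none.
In check with no legal moves → checkmate.

checkmate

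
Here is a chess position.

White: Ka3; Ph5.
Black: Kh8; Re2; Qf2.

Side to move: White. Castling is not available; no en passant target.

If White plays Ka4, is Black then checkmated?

no

After Ka4: black king on h8; in check: no.
Black is not in check, so this cannot be checkmate.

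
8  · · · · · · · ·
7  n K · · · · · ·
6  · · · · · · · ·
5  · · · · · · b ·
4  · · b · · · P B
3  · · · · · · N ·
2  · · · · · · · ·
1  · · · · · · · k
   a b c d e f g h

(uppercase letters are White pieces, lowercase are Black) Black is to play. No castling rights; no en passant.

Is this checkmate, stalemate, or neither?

Black to move; black king on h1.
In check: yes, from the white knight on g3.
King squares — g1: available; g2: available; h2: available.
Legal moves for Black: Kh2, Kg2, Kg1.
Black is in check but has 3 legal moves → neither.

neither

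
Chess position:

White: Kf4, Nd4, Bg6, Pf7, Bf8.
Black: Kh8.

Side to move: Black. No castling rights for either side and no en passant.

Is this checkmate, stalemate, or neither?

Black to move; black king on h8.
In check: no.
King squares — g7: attacked by Bf8; h7: attacked by Bg6; g8: attacked by Pf7.
Legal moves for Black: none.
Not in check and no legal moves → stalemate.

stalemate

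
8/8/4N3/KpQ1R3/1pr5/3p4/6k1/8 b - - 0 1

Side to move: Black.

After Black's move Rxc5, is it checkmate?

After Rxc5: white king on a5; in check: no.
White is not in check, so this cannot be checkmate.

no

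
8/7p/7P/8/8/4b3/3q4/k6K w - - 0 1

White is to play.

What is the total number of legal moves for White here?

0

White to move; king on h1.
In check: no.
Legal moves: none.
Count: 0.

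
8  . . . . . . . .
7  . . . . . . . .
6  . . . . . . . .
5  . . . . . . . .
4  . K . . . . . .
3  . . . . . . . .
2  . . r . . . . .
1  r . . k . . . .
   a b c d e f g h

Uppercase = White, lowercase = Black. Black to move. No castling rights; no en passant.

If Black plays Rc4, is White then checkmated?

After Rc4: white king on b4; in check: yes, from the black rook on c4.
White has 3 legal replies: Kb5, Kxc4, Kb3.
In check but a legal move exists → not checkmate.

no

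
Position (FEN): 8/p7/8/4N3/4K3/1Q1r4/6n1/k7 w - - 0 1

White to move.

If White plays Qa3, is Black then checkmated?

After Qa3: black king on a1; in check: yes, from the white queen on a3.
Black has 2 legal replies: Kb1, Rxa3.
In check but a legal move exists → not checkmate.

no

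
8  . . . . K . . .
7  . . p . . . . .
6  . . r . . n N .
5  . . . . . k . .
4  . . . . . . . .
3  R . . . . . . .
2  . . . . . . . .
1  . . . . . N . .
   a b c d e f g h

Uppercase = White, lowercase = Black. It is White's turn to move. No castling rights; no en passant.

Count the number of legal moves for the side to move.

4

White to move; king on e8.
In check: yes, from the black knight on f6.
Legal moves: Kf8, Kd8, Kf7, Ke7.
Count: 4.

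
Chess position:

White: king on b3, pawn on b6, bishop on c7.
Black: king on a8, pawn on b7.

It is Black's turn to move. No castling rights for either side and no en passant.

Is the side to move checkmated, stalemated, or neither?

Black to move; black king on a8.
In check: no.
King squares — a7: attacked by Pb6; b7: own pawn; b8: attacked by Bc7.
Legal moves for Black: none.
Not in check and no legal moves → stalemate.

stalemate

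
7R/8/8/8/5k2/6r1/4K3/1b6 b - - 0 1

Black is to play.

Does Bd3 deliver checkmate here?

no

After Bd3: white king on e2; in check: yes, from the black bishop on d3.
White has 4 legal replies: Kf2, Kd2, Ke1, Kd1.
In check but a legal move exists → not checkmate.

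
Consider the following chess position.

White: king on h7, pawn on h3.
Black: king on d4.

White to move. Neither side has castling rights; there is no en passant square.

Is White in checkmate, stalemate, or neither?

neither

White to move; white king on h7.
In check: no.
Legal moves for White: Kh8, Kg8, Kg7, Kh6, Kg6, h4.
White has 6 legal moves and is not in check → neither.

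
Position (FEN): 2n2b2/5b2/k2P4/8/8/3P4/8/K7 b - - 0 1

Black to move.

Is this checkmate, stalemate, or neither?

neither

Black to move; black king on a6.
In check: no.
Legal moves for Black include: Bg7+, Be7, Bh6, Bxd6, Ne7, Na7, Nxd6, Nb6, Bg8, Be8, Bg6, Be6, Bh5, Bd5, Bc4, Bb3, Ba2, Kb7, ... (list truncated; more exist).
Black has legal moves and is not in check → neither.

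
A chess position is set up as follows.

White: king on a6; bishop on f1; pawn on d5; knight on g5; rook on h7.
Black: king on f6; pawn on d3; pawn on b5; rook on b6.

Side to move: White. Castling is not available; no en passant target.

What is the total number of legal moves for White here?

White to move; king on a6.
In check: yes, from the black rook on b6.
Legal moves: Ka7, Kxb6, Ka5.
Count: 3.

3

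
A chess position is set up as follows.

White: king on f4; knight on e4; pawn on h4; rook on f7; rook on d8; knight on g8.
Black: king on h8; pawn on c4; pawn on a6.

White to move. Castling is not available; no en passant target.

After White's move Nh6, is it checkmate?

After Nh6: black king on h8; in check: yes, from the white rook on d8.
King squares — g7: attacked by Rf7; h7: attacked by Rf7; g8: attacked by Nh6.
Black has no legal moves → checkmate.

yes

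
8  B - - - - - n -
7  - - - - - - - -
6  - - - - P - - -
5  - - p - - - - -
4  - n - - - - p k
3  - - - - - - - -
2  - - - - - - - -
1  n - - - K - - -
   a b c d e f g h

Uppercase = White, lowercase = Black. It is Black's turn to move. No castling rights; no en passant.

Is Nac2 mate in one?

no

After Nac2: white king on e1; in check: yes, from the black knight on c2.
White has 5 legal replies: Kf2, Ke2, Kd2, Kf1, Kd1.
In check but a legal move exists → not checkmate.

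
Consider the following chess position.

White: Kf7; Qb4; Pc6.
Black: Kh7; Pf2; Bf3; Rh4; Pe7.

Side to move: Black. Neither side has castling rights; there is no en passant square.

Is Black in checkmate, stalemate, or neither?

neither

Black to move; black king on h7.
In check: no.
Legal moves for Black include: Kh8, Kh6, Rh6, Rh5, Rg4, Rf4+, Re4, Rd4, Rc4, Rxb4, Rh3, Rh2, Rh1, Bxc6, Bh5+, Bd5+, Bg4, Be4, ... (list truncated; more exist).
Black has legal moves and is not in check → neither.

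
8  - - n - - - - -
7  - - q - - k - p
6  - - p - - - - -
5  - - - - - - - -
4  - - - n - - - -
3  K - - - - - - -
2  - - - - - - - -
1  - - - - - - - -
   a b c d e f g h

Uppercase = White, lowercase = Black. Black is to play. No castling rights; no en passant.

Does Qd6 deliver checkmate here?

no

After Qd6: white king on a3; in check: yes, from the black queen on d6.
White has 3 legal replies: Ka4, Kb2, Ka2.
In check but a legal move exists → not checkmate.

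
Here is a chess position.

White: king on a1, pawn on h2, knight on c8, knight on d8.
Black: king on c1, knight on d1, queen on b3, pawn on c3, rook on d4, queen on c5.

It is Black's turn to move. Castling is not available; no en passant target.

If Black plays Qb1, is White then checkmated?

yes

After Qb1: white king on a1; in check: yes, from the black queen on b1.
King squares — b1: attacked by Kc1; a2: attacked by Qb1; b2: attacked by Qb1.
White has no legal moves → checkmate.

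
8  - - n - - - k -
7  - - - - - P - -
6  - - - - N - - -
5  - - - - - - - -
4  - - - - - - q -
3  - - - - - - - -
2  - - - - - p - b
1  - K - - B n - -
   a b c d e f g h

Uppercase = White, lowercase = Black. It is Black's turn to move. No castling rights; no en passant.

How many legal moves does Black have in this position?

3

Black to move; king on g8.
In check: yes, from the white pawn on f7.
Legal moves: Kh8, Kh7, Kxf7.
Count: 3.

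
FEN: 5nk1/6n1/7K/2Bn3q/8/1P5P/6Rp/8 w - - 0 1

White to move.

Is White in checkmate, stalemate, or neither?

White to move; white king on h6.
In check: yes, from the black queen on h5.
King squares — g5: attacked by Qh5; h5: attacked by Ng7; g6: attacked by Qh5; g7: attacked by Kg8; h7: attacked by Qh5.
Legal moves for White: none.
In check with no legal moves → checkmate.

checkmate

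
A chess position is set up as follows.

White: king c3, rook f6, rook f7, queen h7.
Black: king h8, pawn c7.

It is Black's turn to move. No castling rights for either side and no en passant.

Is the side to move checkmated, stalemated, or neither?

checkmate

Black to move; black king on h8.
In check: yes, from the white queen on h7.
King squares — g7: attacked by Rf7; h7: attacked by Rf7; g8: attacked by Qh7.
Legal moves for Black: none.
In check with no legal moves → checkmate.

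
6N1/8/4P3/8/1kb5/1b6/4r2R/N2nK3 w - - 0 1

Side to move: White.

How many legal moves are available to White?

White to move; king on e1.
In check: yes, from the black rook on e2.
Legal moves: Kf1, Rxe2.
Count: 2.

2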